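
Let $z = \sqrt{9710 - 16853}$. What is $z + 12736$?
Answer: $12736 + i \sqrt{7143} \approx 12736.0 + 84.516 i$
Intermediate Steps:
$z = i \sqrt{7143}$ ($z = \sqrt{9710 - 16853} = \sqrt{-7143} = i \sqrt{7143} \approx 84.516 i$)
$z + 12736 = i \sqrt{7143} + 12736 = 12736 + i \sqrt{7143}$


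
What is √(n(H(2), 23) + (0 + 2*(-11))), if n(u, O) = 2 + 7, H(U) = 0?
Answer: I*√13 ≈ 3.6056*I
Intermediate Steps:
n(u, O) = 9
√(n(H(2), 23) + (0 + 2*(-11))) = √(9 + (0 + 2*(-11))) = √(9 + (0 - 22)) = √(9 - 22) = √(-13) = I*√13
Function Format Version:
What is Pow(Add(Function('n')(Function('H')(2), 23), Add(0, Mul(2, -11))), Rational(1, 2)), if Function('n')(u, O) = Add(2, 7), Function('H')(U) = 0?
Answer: Mul(I, Pow(13, Rational(1, 2))) ≈ Mul(3.6056, I)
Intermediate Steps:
Function('n')(u, O) = 9
Pow(Add(Function('n')(Function('H')(2), 23), Add(0, Mul(2, -11))), Rational(1, 2)) = Pow(Add(9, Add(0, Mul(2, -11))), Rational(1, 2)) = Pow(Add(9, Add(0, -22)), Rational(1, 2)) = Pow(Add(9, -22), Rational(1, 2)) = Pow(-13, Rational(1, 2)) = Mul(I, Pow(13, Rational(1, 2)))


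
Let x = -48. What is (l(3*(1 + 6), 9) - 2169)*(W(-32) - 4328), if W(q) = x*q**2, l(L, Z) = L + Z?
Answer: 114393720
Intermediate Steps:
W(q) = -48*q**2
(l(3*(1 + 6), 9) - 2169)*(W(-32) - 4328) = ((3*(1 + 6) + 9) - 2169)*(-48*(-32)**2 - 4328) = ((3*7 + 9) - 2169)*(-48*1024 - 4328) = ((21 + 9) - 2169)*(-49152 - 4328) = (30 - 2169)*(-53480) = -2139*(-53480) = 114393720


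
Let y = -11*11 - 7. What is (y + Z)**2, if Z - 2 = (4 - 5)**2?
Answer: 15625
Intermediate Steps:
y = -128 (y = -121 - 7 = -128)
Z = 3 (Z = 2 + (4 - 5)**2 = 2 + (-1)**2 = 2 + 1 = 3)
(y + Z)**2 = (-128 + 3)**2 = (-125)**2 = 15625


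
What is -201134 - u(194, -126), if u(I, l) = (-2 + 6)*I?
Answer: -201910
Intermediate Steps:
u(I, l) = 4*I
-201134 - u(194, -126) = -201134 - 4*194 = -201134 - 1*776 = -201134 - 776 = -201910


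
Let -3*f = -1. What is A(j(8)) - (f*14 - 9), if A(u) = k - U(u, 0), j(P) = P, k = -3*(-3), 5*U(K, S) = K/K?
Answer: 197/15 ≈ 13.133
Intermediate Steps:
U(K, S) = ⅕ (U(K, S) = (K/K)/5 = (⅕)*1 = ⅕)
f = ⅓ (f = -⅓*(-1) = ⅓ ≈ 0.33333)
k = 9
A(u) = 44/5 (A(u) = 9 - 1*⅕ = 9 - ⅕ = 44/5)
A(j(8)) - (f*14 - 9) = 44/5 - ((⅓)*14 - 9) = 44/5 - (14/3 - 9) = 44/5 - 1*(-13/3) = 44/5 + 13/3 = 197/15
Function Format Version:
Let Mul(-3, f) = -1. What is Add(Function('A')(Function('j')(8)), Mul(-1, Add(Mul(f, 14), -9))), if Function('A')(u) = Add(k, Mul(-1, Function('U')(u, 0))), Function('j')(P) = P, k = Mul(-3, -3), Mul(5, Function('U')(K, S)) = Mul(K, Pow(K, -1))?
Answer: Rational(197, 15) ≈ 13.133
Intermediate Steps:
Function('U')(K, S) = Rational(1, 5) (Function('U')(K, S) = Mul(Rational(1, 5), Mul(K, Pow(K, -1))) = Mul(Rational(1, 5), 1) = Rational(1, 5))
f = Rational(1, 3) (f = Mul(Rational(-1, 3), -1) = Rational(1, 3) ≈ 0.33333)
k = 9
Function('A')(u) = Rational(44, 5) (Function('A')(u) = Add(9, Mul(-1, Rational(1, 5))) = Add(9, Rational(-1, 5)) = Rational(44, 5))
Add(Function('A')(Function('j')(8)), Mul(-1, Add(Mul(f, 14), -9))) = Add(Rational(44, 5), Mul(-1, Add(Mul(Rational(1, 3), 14), -9))) = Add(Rational(44, 5), Mul(-1, Add(Rational(14, 3), -9))) = Add(Rational(44, 5), Mul(-1, Rational(-13, 3))) = Add(Rational(44, 5), Rational(13, 3)) = Rational(197, 15)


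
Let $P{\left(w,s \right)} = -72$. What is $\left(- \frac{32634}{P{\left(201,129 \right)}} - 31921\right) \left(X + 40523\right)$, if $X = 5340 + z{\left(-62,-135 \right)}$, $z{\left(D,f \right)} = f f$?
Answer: $-2016705162$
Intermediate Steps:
$z{\left(D,f \right)} = f^{2}$
$X = 23565$ ($X = 5340 + \left(-135\right)^{2} = 5340 + 18225 = 23565$)
$\left(- \frac{32634}{P{\left(201,129 \right)}} - 31921\right) \left(X + 40523\right) = \left(- \frac{32634}{-72} - 31921\right) \left(23565 + 40523\right) = \left(\left(-32634\right) \left(- \frac{1}{72}\right) - 31921\right) 64088 = \left(\frac{1813}{4} - 31921\right) 64088 = \left(- \frac{125871}{4}\right) 64088 = -2016705162$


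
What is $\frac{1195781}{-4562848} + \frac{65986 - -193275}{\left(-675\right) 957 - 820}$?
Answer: $- \frac{1956393707223}{2951227272160} \approx -0.66291$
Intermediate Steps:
$\frac{1195781}{-4562848} + \frac{65986 - -193275}{\left(-675\right) 957 - 820} = 1195781 \left(- \frac{1}{4562848}\right) + \frac{65986 + 193275}{-645975 - 820} = - \frac{1195781}{4562848} + \frac{259261}{-646795} = - \frac{1195781}{4562848} + 259261 \left(- \frac{1}{646795}\right) = - \frac{1195781}{4562848} - \frac{259261}{646795} = - \frac{1956393707223}{2951227272160}$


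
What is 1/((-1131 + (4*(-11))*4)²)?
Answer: 1/1708249 ≈ 5.8539e-7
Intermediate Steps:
1/((-1131 + (4*(-11))*4)²) = 1/((-1131 - 44*4)²) = 1/((-1131 - 176)²) = 1/((-1307)²) = 1/1708249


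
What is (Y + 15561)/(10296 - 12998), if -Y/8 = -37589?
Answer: -316273/2702 ≈ -117.05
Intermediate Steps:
Y = 300712 (Y = -8*(-37589) = 300712)
(Y + 15561)/(10296 - 12998) = (300712 + 15561)/(10296 - 12998) = 316273/(-2702) = 316273*(-1/2702) = -316273/2702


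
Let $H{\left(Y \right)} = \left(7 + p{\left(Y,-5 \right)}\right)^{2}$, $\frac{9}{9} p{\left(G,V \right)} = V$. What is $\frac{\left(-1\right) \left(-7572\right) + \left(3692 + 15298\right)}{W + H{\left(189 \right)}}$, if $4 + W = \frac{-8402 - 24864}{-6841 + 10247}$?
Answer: $- \frac{45235086}{16633} \approx -2719.6$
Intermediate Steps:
$p{\left(G,V \right)} = V$
$W = - \frac{23445}{1703}$ ($W = -4 + \frac{-8402 - 24864}{-6841 + 10247} = -4 - \frac{33266}{3406} = -4 - \frac{16633}{1703} = - \frac{23445}{1703} \approx -13.767$)
$H{\left(Y \right)} = 4$ ($H{\left(Y \right)} = \left(7 - 5\right)^{2} = 2^{2} = 4$)
$\frac{\left(-1\right) \left(-7572\right) + \left(3692 + 15298\right)}{W + H{\left(189 \right)}} = \frac{\left(-1\right) \left(-7572\right) + \left(3692 + 15298\right)}{- \frac{23445}{1703} + 4} = \frac{7572 + 18990}{- \frac{16633}{1703}} = 26562 \left(- \frac{1703}{16633}\right) = - \frac{45235086}{16633}$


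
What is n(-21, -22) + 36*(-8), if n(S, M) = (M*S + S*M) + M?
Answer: 614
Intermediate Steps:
n(S, M) = M + 2*M*S (n(S, M) = (M*S + M*S) + M = 2*M*S + M = M + 2*M*S)
n(-21, -22) + 36*(-8) = -22*(1 + 2*(-21)) + 36*(-8) = -22*(1 - 42) - 288 = -22*(-41) - 288 = 902 - 288 = 614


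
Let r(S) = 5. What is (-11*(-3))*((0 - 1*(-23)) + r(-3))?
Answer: 924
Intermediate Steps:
(-11*(-3))*((0 - 1*(-23)) + r(-3)) = (-11*(-3))*((0 - 1*(-23)) + 5) = 33*((0 + 23) + 5) = 33*(23 + 5) = 33*28 = 924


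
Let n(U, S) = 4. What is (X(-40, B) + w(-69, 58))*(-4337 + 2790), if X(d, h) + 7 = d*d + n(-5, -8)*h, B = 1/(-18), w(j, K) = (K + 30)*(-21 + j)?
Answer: 88093915/9 ≈ 9.7882e+6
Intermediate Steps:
w(j, K) = (-21 + j)*(30 + K) (w(j, K) = (30 + K)*(-21 + j) = (-21 + j)*(30 + K))
B = -1/18 ≈ -0.055556
X(d, h) = -7 + d**2 + 4*h (X(d, h) = -7 + (d*d + 4*h) = -7 + (d**2 + 4*h) = -7 + d**2 + 4*h)
(X(-40, B) + w(-69, 58))*(-4337 + 2790) = ((-7 + (-40)**2 + 4*(-1/18)) + (-630 - 21*58 + 30*(-69) + 58*(-69)))*(-4337 + 2790) = ((-7 + 1600 - 2/9) + (-630 - 1218 - 2070 - 4002))*(-1547) = (14335/9 - 7920)*(-1547) = -56945/9*(-1547) = 88093915/9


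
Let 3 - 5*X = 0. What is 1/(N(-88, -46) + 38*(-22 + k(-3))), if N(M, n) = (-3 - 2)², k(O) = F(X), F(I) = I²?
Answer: -25/19933 ≈ -0.0012542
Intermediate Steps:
X = ⅗ (X = ⅗ - ⅕*0 = ⅗ + 0 = ⅗ ≈ 0.60000)
k(O) = 9/25 (k(O) = (⅗)² = 9/25)
N(M, n) = 25 (N(M, n) = (-5)² = 25)
1/(N(-88, -46) + 38*(-22 + k(-3))) = 1/(25 + 38*(-22 + 9/25)) = 1/(25 + 38*(-541/25)) = 1/(25 - 20558/25) = 1/(-19933/25) = -25/19933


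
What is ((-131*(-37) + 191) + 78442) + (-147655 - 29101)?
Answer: -93276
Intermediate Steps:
((-131*(-37) + 191) + 78442) + (-147655 - 29101) = ((4847 + 191) + 78442) - 176756 = (5038 + 78442) - 176756 = 83480 - 176756 = -93276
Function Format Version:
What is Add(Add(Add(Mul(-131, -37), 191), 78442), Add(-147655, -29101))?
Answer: -93276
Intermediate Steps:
Add(Add(Add(Mul(-131, -37), 191), 78442), Add(-147655, -29101)) = Add(Add(Add(4847, 191), 78442), -176756) = Add(Add(5038, 78442), -176756) = Add(83480, -176756) = -93276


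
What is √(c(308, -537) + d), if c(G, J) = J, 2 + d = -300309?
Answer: 4*I*√18803 ≈ 548.5*I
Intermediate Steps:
d = -300311 (d = -2 - 300309 = -300311)
√(c(308, -537) + d) = √(-537 - 300311) = √(-300848) = 4*I*√18803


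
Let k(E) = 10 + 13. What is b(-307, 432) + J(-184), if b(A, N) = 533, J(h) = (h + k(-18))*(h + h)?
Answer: 59781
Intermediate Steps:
k(E) = 23
J(h) = 2*h*(23 + h) (J(h) = (h + 23)*(h + h) = (23 + h)*(2*h) = 2*h*(23 + h))
b(-307, 432) + J(-184) = 533 + 2*(-184)*(23 - 184) = 533 + 2*(-184)*(-161) = 533 + 59248 = 59781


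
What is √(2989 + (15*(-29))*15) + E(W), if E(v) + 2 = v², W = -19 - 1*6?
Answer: 623 + 4*I*√221 ≈ 623.0 + 59.464*I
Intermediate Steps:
W = -25 (W = -19 - 6 = -25)
E(v) = -2 + v²
√(2989 + (15*(-29))*15) + E(W) = √(2989 + (15*(-29))*15) + (-2 + (-25)²) = √(2989 - 435*15) + (-2 + 625) = √(2989 - 6525) + 623 = √(-3536) + 623 = 4*I*√221 + 623 = 623 + 4*I*√221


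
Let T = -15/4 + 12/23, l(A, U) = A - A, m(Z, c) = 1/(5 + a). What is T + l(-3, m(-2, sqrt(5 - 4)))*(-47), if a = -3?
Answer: -297/92 ≈ -3.2283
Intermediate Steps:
m(Z, c) = 1/2 (m(Z, c) = 1/(5 - 3) = 1/2)
l(A, U) = 0
T = -297/92 (T = -15*1/4 + 12*(1/23) = -15/4 + 12/23 = -297/92 ≈ -3.2283)
T + l(-3, m(-2, sqrt(5 - 4)))*(-47) = -297/92 + 0*(-47) = -297/92 + 0 = -297/92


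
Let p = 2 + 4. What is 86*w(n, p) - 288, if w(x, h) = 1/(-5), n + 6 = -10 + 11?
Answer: -1526/5 ≈ -305.20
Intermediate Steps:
p = 6
n = -5 (n = -6 + (-10 + 11) = -6 + 1 = -5)
w(x, h) = -⅕
86*w(n, p) - 288 = 86*(-⅕) - 288 = -86/5 - 288 = -1526/5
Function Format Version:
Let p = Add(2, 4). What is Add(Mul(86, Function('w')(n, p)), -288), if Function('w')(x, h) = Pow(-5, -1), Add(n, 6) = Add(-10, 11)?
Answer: Rational(-1526, 5) ≈ -305.20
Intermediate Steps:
p = 6
n = -5 (n = Add(-6, Add(-10, 11)) = Add(-6, 1) = -5)
Function('w')(x, h) = Rational(-1, 5)
Add(Mul(86, Function('w')(n, p)), -288) = Add(Mul(86, Rational(-1, 5)), -288) = Add(Rational(-86, 5), -288) = Rational(-1526, 5)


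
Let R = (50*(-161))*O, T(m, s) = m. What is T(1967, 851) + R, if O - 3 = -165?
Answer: 1306067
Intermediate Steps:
O = -162 (O = 3 - 165 = -162)
R = 1304100 (R = (50*(-161))*(-162) = -8050*(-162) = 1304100)
T(1967, 851) + R = 1967 + 1304100 = 1306067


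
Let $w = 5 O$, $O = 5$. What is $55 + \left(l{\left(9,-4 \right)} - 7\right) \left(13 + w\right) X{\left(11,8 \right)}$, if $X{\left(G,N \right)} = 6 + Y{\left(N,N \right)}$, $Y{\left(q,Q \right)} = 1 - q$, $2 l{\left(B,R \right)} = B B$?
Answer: $-1218$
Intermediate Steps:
$l{\left(B,R \right)} = \frac{B^{2}}{2}$ ($l{\left(B,R \right)} = \frac{B B}{2} = \frac{B^{2}}{2}$)
$w = 25$ ($w = 5 \cdot 5 = 25$)
$X{\left(G,N \right)} = 7 - N$ ($X{\left(G,N \right)} = 6 - \left(-1 + N\right) = 7 - N$)
$55 + \left(l{\left(9,-4 \right)} - 7\right) \left(13 + w\right) X{\left(11,8 \right)} = 55 + \left(\frac{9^{2}}{2} - 7\right) \left(13 + 25\right) \left(7 - 8\right) = 55 + \left(\frac{1}{2} \cdot 81 - 7\right) 38 \left(7 - 8\right) = 55 + \left(\frac{81}{2} - 7\right) 38 \left(-1\right) = 55 + \frac{67}{2} \cdot 38 \left(-1\right) = 55 + 1273 \left(-1\right) = 55 - 1273 = -1218$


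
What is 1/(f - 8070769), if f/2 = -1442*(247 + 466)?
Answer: -1/10127061 ≈ -9.8745e-8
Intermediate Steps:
f = -2056292 (f = 2*(-1442*(247 + 466)) = 2*(-1442*713) = 2*(-1028146) = -2056292)
1/(f - 8070769) = 1/(-2056292 - 8070769) = 1/(-10127061) = -1/10127061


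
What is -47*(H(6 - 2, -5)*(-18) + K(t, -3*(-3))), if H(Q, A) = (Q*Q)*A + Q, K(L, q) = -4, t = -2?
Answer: -64108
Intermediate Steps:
H(Q, A) = Q + A*Q² (H(Q, A) = Q²*A + Q = A*Q² + Q = Q + A*Q²)
-47*(H(6 - 2, -5)*(-18) + K(t, -3*(-3))) = -47*(((6 - 2)*(1 - 5*(6 - 2)))*(-18) - 4) = -47*((4*(1 - 5*4))*(-18) - 4) = -47*((4*(1 - 20))*(-18) - 4) = -47*((4*(-19))*(-18) - 4) = -47*(-76*(-18) - 4) = -47*(1368 - 4) = -47*1364 = -64108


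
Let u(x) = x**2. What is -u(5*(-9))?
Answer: -2025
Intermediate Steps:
-u(5*(-9)) = -(5*(-9))**2 = -1*(-45)**2 = -1*2025 = -2025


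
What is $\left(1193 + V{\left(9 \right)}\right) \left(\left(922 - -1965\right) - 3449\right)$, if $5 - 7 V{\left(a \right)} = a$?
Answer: $- \frac{4691014}{7} \approx -6.7015 \cdot 10^{5}$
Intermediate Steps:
$V{\left(a \right)} = \frac{5}{7} - \frac{a}{7}$
$\left(1193 + V{\left(9 \right)}\right) \left(\left(922 - -1965\right) - 3449\right) = \left(1193 + \left(\frac{5}{7} - \frac{9}{7}\right)\right) \left(\left(922 - -1965\right) - 3449\right) = \left(1193 + \left(\frac{5}{7} - \frac{9}{7}\right)\right) \left(\left(922 + 1965\right) - 3449\right) = \left(1193 - \frac{4}{7}\right) \left(2887 - 3449\right) = \frac{8347}{7} \left(-562\right) = - \frac{4691014}{7}$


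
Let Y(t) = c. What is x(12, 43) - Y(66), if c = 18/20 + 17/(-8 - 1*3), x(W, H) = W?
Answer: 1391/110 ≈ 12.645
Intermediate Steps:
c = -71/110 (c = 18*(1/20) + 17/(-8 - 3) = 9/10 + 17/(-11) = 9/10 + 17*(-1/11) = 9/10 - 17/11 = -71/110 ≈ -0.64545)
Y(t) = -71/110
x(12, 43) - Y(66) = 12 - 1*(-71/110) = 12 + 71/110 = 1391/110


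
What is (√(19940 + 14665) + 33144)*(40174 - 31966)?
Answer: 272045952 + 24624*√3845 ≈ 2.7357e+8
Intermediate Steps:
(√(19940 + 14665) + 33144)*(40174 - 31966) = (√34605 + 33144)*8208 = (3*√3845 + 33144)*8208 = (33144 + 3*√3845)*8208 = 272045952 + 24624*√3845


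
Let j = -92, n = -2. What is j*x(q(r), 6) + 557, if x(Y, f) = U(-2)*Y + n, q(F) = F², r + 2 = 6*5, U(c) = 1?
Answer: -71387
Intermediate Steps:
r = 28 (r = -2 + 6*5 = -2 + 30 = 28)
x(Y, f) = -2 + Y (x(Y, f) = 1*Y - 2 = Y - 2 = -2 + Y)
j*x(q(r), 6) + 557 = -92*(-2 + 28²) + 557 = -92*(-2 + 784) + 557 = -92*782 + 557 = -71944 + 557 = -71387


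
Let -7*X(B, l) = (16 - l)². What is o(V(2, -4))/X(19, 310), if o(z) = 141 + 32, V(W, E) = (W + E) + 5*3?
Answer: -173/12348 ≈ -0.014010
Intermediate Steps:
V(W, E) = 15 + E + W (V(W, E) = (E + W) + 15 = 15 + E + W)
o(z) = 173
X(B, l) = -(16 - l)²/7
o(V(2, -4))/X(19, 310) = 173/((-(-16 + 310)²/7)) = 173/((-⅐*294²)) = 173/((-⅐*86436)) = 173/(-12348) = 173*(-1/12348) = -173/12348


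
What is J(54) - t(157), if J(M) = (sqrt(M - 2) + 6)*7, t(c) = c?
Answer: -115 + 14*sqrt(13) ≈ -64.522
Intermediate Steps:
J(M) = 42 + 7*sqrt(-2 + M) (J(M) = (sqrt(-2 + M) + 6)*7 = (6 + sqrt(-2 + M))*7 = 42 + 7*sqrt(-2 + M))
J(54) - t(157) = (42 + 7*sqrt(-2 + 54)) - 1*157 = (42 + 7*sqrt(52)) - 157 = (42 + 7*(2*sqrt(13))) - 157 = (42 + 14*sqrt(13)) - 157 = -115 + 14*sqrt(13)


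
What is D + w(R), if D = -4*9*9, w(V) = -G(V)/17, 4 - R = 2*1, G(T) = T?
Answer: -5510/17 ≈ -324.12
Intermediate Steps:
R = 2 (R = 4 - 2 = 2)
w(V) = -V/17
D = -324 (D = -36*9 = -324)
D + w(R) = -324 - 1/17*2 = -324 - 2/17 = -5510/17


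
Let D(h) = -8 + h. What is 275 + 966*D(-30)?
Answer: -36433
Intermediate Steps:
275 + 966*D(-30) = 275 + 966*(-8 - 30) = 275 + 966*(-38) = 275 - 36708 = -36433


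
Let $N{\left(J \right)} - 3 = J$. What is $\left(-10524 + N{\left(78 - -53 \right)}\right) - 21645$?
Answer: $-32035$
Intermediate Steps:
$N{\left(J \right)} = 3 + J$
$\left(-10524 + N{\left(78 - -53 \right)}\right) - 21645 = \left(-10524 + \left(3 + \left(78 - -53\right)\right)\right) - 21645 = \left(-10524 + \left(3 + \left(78 + 53\right)\right)\right) - 21645 = \left(-10524 + \left(3 + 131\right)\right) - 21645 = \left(-10524 + 134\right) - 21645 = -10390 - 21645 = -32035$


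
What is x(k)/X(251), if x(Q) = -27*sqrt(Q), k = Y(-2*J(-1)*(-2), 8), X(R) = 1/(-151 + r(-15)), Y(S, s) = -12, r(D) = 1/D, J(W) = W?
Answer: 40788*I*sqrt(3)/5 ≈ 14129.0*I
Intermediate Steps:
X(R) = -15/2266 (X(R) = 1/(-151 + 1/(-15)) = 1/(-151 - 1/15) = 1/(-2266/15) = -15/2266)
k = -12
x(k)/X(251) = (-54*I*sqrt(3))/(-15/2266) = -54*I*sqrt(3)*(-2266/15) = 40788*I*sqrt(3)/5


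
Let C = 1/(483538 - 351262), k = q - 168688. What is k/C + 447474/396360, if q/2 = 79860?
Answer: -78363752083501/66060 ≈ -1.1863e+9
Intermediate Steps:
q = 159720 (q = 2*79860 = 159720)
k = -8968 (k = 159720 - 168688 = -8968)
C = 1/132276 ≈ 7.5600e-6
k/C + 447474/396360 = -8968/1/132276 + 447474/396360 = -8968*132276 + 447474*(1/396360) = -1186251168 + 74579/66060 = -78363752083501/66060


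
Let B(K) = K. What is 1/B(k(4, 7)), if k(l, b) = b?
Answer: 1/7 ≈ 0.14286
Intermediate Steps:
1/B(k(4, 7)) = 1/7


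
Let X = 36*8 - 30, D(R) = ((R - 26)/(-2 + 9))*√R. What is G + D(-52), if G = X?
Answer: 258 - 156*I*√13/7 ≈ 258.0 - 80.352*I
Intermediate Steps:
D(R) = √R*(-26/7 + R/7) (D(R) = ((-26 + R)/7)*√R = ((-26 + R)*(⅐))*√R = (-26/7 + R/7)*√R = √R*(-26/7 + R/7))
X = 258 (X = 288 - 30 = 258)
G = 258
G + D(-52) = 258 + √(-52)*(-26 - 52)/7 = 258 + (⅐)*(2*I*√13)*(-78) = 258 - 156*I*√13/7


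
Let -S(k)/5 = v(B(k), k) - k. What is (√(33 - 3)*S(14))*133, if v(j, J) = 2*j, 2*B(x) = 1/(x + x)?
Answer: 37145*√30/4 ≈ 50863.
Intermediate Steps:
B(x) = 1/(4*x) (B(x) = 1/(2*(x + x)) = 1/(2*((2*x))) = (1/(2*x))/2 = 1/(4*x))
S(k) = 5*k - 5/(2*k) (S(k) = -5*(2*(1/(4*k)) - k) = -5*(1/(2*k) - k) = 5*k - 5/(2*k))
(√(33 - 3)*S(14))*133 = (√(33 - 3)*(5*14 - 5/2/14))*133 = (√30*(70 - 5/2*1/14))*133 = (√30*(70 - 5/28))*133 = (√30*(1955/28))*133 = (1955*√30/28)*133 = 37145*√30/4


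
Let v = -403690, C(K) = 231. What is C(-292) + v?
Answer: -403459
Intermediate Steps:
C(-292) + v = 231 - 403690 = -403459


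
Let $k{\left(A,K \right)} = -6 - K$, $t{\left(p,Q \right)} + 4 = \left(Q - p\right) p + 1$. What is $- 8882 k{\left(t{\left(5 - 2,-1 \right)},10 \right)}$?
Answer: $142112$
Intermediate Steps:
$t{\left(p,Q \right)} = -3 + p \left(Q - p\right)$ ($t{\left(p,Q \right)} = -4 + \left(\left(Q - p\right) p + 1\right) = -4 + \left(p \left(Q - p\right) + 1\right) = -4 + \left(1 + p \left(Q - p\right)\right) = -3 + p \left(Q - p\right)$)
$- 8882 k{\left(t{\left(5 - 2,-1 \right)},10 \right)} = - 8882 \left(-6 - 10\right) = \left(-8882\right) \left(-16\right) = 142112$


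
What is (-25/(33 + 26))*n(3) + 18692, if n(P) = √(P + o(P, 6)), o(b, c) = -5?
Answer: 18692 - 25*I*√2/59 ≈ 18692.0 - 0.59924*I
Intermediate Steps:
n(P) = √(-5 + P) (n(P) = √(P - 5) = √(-5 + P))
(-25/(33 + 26))*n(3) + 18692 = (-25/(33 + 26))*√(-5 + 3) + 18692 = (-25/59)*√(-2) + 18692 = ((1/59)*(-25))*(I*√2) + 18692 = -25*I*√2/59 + 18692 = 18692 - 25*I*√2/59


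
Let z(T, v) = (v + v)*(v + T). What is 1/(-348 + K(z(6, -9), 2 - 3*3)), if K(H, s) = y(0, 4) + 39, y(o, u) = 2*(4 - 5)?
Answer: -1/311 ≈ -0.0032154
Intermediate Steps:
z(T, v) = 2*v*(T + v) (z(T, v) = (2*v)*(T + v) = 2*v*(T + v))
y(o, u) = -2 (y(o, u) = 2*(-1) = -2)
K(H, s) = 37 (K(H, s) = -2 + 39 = 37)
1/(-348 + K(z(6, -9), 2 - 3*3)) = 1/(-348 + 37) = 1/(-311) = -1/311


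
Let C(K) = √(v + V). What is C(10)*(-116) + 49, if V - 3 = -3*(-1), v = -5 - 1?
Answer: 49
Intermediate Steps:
v = -6
V = 6 (V = 3 - 3*(-1) = 3 + 3 = 6)
C(K) = 0 (C(K) = √(-6 + 6) = √0 = 0)
C(10)*(-116) + 49 = 0*(-116) + 49 = 0 + 49 = 49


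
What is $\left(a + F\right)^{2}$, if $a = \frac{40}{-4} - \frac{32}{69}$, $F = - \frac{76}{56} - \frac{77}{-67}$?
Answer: $\frac{477054057481}{4188937284} \approx 113.88$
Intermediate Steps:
$F = - \frac{195}{938}$ ($F = \left(-76\right) \frac{1}{56} - - \frac{77}{67} = - \frac{19}{14} + \frac{77}{67} = - \frac{195}{938} \approx -0.20789$)
$a = - \frac{722}{69}$ ($a = 40 \left(- \frac{1}{4}\right) - \frac{32}{69} = -10 - \frac{32}{69} = - \frac{722}{69} \approx -10.464$)
$\left(a + F\right)^{2} = \left(- \frac{722}{69} - \frac{195}{938}\right)^{2} = \left(- \frac{690691}{64722}\right)^{2} = \frac{477054057481}{4188937284}$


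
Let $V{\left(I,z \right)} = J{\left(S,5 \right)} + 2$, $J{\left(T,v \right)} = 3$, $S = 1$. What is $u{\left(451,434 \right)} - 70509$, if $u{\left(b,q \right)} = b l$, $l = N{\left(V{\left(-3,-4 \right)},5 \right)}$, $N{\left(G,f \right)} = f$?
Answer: $-68254$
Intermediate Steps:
$V{\left(I,z \right)} = 5$ ($V{\left(I,z \right)} = 3 + 2 = 5$)
$l = 5$
$u{\left(b,q \right)} = 5 b$ ($u{\left(b,q \right)} = b 5 = 5 b$)
$u{\left(451,434 \right)} - 70509 = 5 \cdot 451 - 70509 = 2255 - 70509 = -68254$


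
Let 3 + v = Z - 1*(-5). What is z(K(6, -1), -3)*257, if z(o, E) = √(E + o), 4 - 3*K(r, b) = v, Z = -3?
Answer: 514*I*√3/3 ≈ 296.76*I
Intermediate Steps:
v = -1 (v = -3 + (-3 - 1*(-5)) = -3 + (-3 + 5) = -3 + 2 = -1)
K(r, b) = 5/3 (K(r, b) = 4/3 - ⅓*(-1) = 4/3 + ⅓ = 5/3)
z(K(6, -1), -3)*257 = √(-3 + 5/3)*257 = √(-4/3)*257 = (2*I*√3/3)*257 = 514*I*√3/3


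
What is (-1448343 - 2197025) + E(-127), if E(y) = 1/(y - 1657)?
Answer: -6503336513/1784 ≈ -3.6454e+6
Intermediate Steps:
E(y) = 1/(-1657 + y)
(-1448343 - 2197025) + E(-127) = (-1448343 - 2197025) + 1/(-1657 - 127) = -3645368 + 1/(-1784) = -3645368 - 1/1784 = -6503336513/1784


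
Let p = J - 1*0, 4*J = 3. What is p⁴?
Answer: 81/256 ≈ 0.31641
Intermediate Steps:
J = ¾ (J = (¼)*3 = ¾ ≈ 0.75000)
p = ¾ (p = ¾ - 1*0 = ¾ + 0 = ¾ ≈ 0.75000)
p⁴ = (¾)⁴ = 81/256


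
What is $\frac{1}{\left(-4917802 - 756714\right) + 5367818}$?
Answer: $- \frac{1}{306698} \approx -3.2605 \cdot 10^{-6}$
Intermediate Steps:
$\frac{1}{\left(-4917802 - 756714\right) + 5367818} = \frac{1}{-5674516 + 5367818} = \frac{1}{-306698} = - \frac{1}{306698}$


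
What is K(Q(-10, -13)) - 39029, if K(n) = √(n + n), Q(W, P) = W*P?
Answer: -39029 + 2*√65 ≈ -39013.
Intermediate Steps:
Q(W, P) = P*W
K(n) = √2*√n (K(n) = √(2*n) = √2*√n)
K(Q(-10, -13)) - 39029 = √2*√(-13*(-10)) - 39029 = √2*√130 - 39029 = 2*√65 - 39029 = -39029 + 2*√65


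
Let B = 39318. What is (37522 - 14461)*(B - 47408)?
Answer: -186563490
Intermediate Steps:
(37522 - 14461)*(B - 47408) = (37522 - 14461)*(39318 - 47408) = 23061*(-8090) = -186563490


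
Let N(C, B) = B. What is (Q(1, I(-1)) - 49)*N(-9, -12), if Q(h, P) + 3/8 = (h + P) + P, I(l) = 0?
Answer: 1161/2 ≈ 580.50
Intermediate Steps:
Q(h, P) = -3/8 + h + 2*P (Q(h, P) = -3/8 + ((h + P) + P) = -3/8 + ((P + h) + P) = -3/8 + (h + 2*P) = -3/8 + h + 2*P)
(Q(1, I(-1)) - 49)*N(-9, -12) = ((-3/8 + 1 + 2*0) - 49)*(-12) = ((-3/8 + 1 + 0) - 49)*(-12) = (5/8 - 49)*(-12) = -387/8*(-12) = 1161/2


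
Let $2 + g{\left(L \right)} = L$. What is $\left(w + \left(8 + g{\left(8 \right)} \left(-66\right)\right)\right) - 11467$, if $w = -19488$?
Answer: $-31343$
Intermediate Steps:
$g{\left(L \right)} = -2 + L$
$\left(w + \left(8 + g{\left(8 \right)} \left(-66\right)\right)\right) - 11467 = \left(-19488 + \left(8 + \left(-2 + 8\right) \left(-66\right)\right)\right) - 11467 = \left(-19488 + \left(8 + 6 \left(-66\right)\right)\right) - 11467 = \left(-19488 + \left(8 - 396\right)\right) - 11467 = \left(-19488 - 388\right) - 11467 = -19876 - 11467 = -31343$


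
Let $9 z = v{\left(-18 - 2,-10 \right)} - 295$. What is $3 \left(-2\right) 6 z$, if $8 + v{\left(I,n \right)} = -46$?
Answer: $1396$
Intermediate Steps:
$v{\left(I,n \right)} = -54$ ($v{\left(I,n \right)} = -8 - 46 = -54$)
$z = - \frac{349}{9}$ ($z = \frac{-54 - 295}{9} = \frac{1}{9} \left(-349\right) = - \frac{349}{9} \approx -38.778$)
$3 \left(-2\right) 6 z = 3 \left(-2\right) 6 \left(- \frac{349}{9}\right) = \left(-6\right) 6 \left(- \frac{349}{9}\right) = \left(-36\right) \left(- \frac{349}{9}\right) = 1396$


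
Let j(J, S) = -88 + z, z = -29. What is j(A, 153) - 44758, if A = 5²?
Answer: -44875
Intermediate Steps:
A = 25
j(J, S) = -117 (j(J, S) = -88 - 29 = -117)
j(A, 153) - 44758 = -117 - 44758 = -44875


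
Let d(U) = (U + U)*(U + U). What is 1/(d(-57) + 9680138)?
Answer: 1/9693134 ≈ 1.0317e-7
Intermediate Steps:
d(U) = 4*U² (d(U) = (2*U)*(2*U) = 4*U²)
1/(d(-57) + 9680138) = 1/(4*(-57)² + 9680138) = 1/(4*3249 + 9680138) = 1/(12996 + 9680138) = 1/9693134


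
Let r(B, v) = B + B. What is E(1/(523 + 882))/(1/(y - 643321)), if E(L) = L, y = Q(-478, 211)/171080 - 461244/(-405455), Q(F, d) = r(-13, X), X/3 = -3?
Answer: -343261827412367/749678185900 ≈ -457.88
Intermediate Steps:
X = -9 (X = 3*(-3) = -9)
r(B, v) = 2*B
Q(F, d) = -26 (Q(F, d) = 2*(-13) = -26)
y = 606916013/533578780 (y = -26/171080 - 461244/(-405455) = -26*1/171080 - 461244*(-1/405455) = -1/6580 + 461244/405455 = 606916013/533578780 ≈ 1.1374)
E(1/(523 + 882))/(1/(y - 643321)) = 1/((523 + 882)*(1/(606916013/533578780 - 643321))) = 1/(1405*(1/(-343261827412367/533578780))) = 1/(1405*(-533578780/343261827412367)) = (1/1405)*(-343261827412367/533578780) = -343261827412367/749678185900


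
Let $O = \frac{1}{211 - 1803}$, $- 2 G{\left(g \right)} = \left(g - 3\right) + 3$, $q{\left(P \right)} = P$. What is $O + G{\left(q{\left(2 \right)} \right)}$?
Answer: $- \frac{1593}{1592} \approx -1.0006$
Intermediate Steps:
$G{\left(g \right)} = - \frac{g}{2}$ ($G{\left(g \right)} = - \frac{\left(g - 3\right) + 3}{2} = - \frac{\left(-3 + g\right) + 3}{2} = - \frac{g}{2}$)
$O = - \frac{1}{1592}$ ($O = \frac{1}{-1592} = - \frac{1}{1592} \approx -0.00062814$)
$O + G{\left(q{\left(2 \right)} \right)} = - \frac{1}{1592} - 1 = - \frac{1593}{1592}$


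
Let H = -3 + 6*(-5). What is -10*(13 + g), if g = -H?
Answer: -460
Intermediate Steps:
H = -33 (H = -3 - 30 = -33)
g = 33 (g = -1*(-33) = 33)
-10*(13 + g) = -10*(13 + 33) = -10*46 = -460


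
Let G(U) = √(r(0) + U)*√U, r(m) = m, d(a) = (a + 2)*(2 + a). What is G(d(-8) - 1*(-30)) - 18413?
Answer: -18347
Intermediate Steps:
d(a) = (2 + a)² (d(a) = (2 + a)*(2 + a) = (2 + a)²)
G(U) = U (G(U) = √(0 + U)*√U = √U*√U = U)
G(d(-8) - 1*(-30)) - 18413 = ((2 - 8)² - 1*(-30)) - 18413 = ((-6)² + 30) - 18413 = (36 + 30) - 18413 = 66 - 18413 = -18347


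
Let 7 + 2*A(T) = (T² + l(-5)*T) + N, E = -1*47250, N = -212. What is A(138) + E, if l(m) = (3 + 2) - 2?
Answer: -75261/2 ≈ -37631.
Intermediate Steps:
E = -47250
l(m) = 3 (l(m) = 5 - 2 = 3)
A(T) = -219/2 + T²/2 + 3*T/2 (A(T) = -7/2 + ((T² + 3*T) - 212)/2 = -7/2 + (-212 + T² + 3*T)/2 = -7/2 + (-106 + T²/2 + 3*T/2) = -219/2 + T²/2 + 3*T/2)
A(138) + E = (-219/2 + (½)*138² + (3/2)*138) - 47250 = (-219/2 + (½)*19044 + 207) - 47250 = (-219/2 + 9522 + 207) - 47250 = 19239/2 - 47250 = -75261/2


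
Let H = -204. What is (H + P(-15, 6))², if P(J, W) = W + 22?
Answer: 30976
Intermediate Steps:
P(J, W) = 22 + W
(H + P(-15, 6))² = (-204 + (22 + 6))² = (-204 + 28)² = (-176)² = 30976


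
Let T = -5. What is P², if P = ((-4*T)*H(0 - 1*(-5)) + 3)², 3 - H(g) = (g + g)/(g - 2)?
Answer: 14641/81 ≈ 180.75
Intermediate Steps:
H(g) = 3 - 2*g/(-2 + g) (H(g) = 3 - (g + g)/(g - 2) = 3 - 2*g/(-2 + g))
P = 121/9 (P = ((-4*(-5))*((-6 + (0 - 1*(-5)))/(-2 + (0 - 1*(-5)))) + 3)² = (20*((-6 + (0 + 5))/(-2 + (0 + 5))) + 3)² = (20*((-6 + 5)/(-2 + 5)) + 3)² = (20*(-1/3) + 3)² = (20*((⅓)*(-1)) + 3)² = (20*(-⅓) + 3)² = (-20/3 + 3)² = (-11/3)² = 121/9 ≈ 13.444)
P² = (121/9)² = 14641/81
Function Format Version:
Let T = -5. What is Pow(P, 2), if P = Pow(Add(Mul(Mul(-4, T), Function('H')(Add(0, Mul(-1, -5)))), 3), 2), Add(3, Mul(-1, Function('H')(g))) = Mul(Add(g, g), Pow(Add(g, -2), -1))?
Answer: Rational(14641, 81) ≈ 180.75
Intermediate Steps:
Function('H')(g) = Add(3, Mul(-2, g, Pow(Add(-2, g), -1))) (Function('H')(g) = Add(3, Mul(-1, Mul(Add(g, g), Pow(Add(g, -2), -1)))) = Add(3, Mul(-1, Mul(Mul(2, g), Pow(Add(-2, g), -1)))) = Add(3, Mul(-1, Mul(2, g, Pow(Add(-2, g), -1)))) = Add(3, Mul(-2, g, Pow(Add(-2, g), -1))))
P = Rational(121, 9) (P = Pow(Add(Mul(Mul(-4, -5), Mul(Pow(Add(-2, Add(0, Mul(-1, -5))), -1), Add(-6, Add(0, Mul(-1, -5))))), 3), 2) = Pow(Add(Mul(20, Mul(Pow(Add(-2, Add(0, 5)), -1), Add(-6, Add(0, 5)))), 3), 2) = Pow(Add(Mul(20, Mul(Pow(Add(-2, 5), -1), Add(-6, 5))), 3), 2) = Pow(Add(Mul(20, Mul(Pow(3, -1), -1)), 3), 2) = Pow(Add(Mul(20, Mul(Rational(1, 3), -1)), 3), 2) = Pow(Add(Mul(20, Rational(-1, 3)), 3), 2) = Pow(Add(Rational(-20, 3), 3), 2) = Pow(Rational(-11, 3), 2) = Rational(121, 9) ≈ 13.444)
Pow(P, 2) = Pow(Rational(121, 9), 2) = Rational(14641, 81)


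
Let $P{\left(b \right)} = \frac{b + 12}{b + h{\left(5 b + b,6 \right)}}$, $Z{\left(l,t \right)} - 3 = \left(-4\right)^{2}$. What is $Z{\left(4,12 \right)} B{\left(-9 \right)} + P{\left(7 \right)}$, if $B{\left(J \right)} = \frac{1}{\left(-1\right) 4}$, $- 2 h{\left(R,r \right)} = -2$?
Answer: $- \frac{19}{8} \approx -2.375$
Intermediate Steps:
$Z{\left(l,t \right)} = 19$ ($Z{\left(l,t \right)} = 3 + \left(-4\right)^{2} = 3 + 16 = 19$)
$h{\left(R,r \right)} = 1$ ($h{\left(R,r \right)} = \left(- \frac{1}{2}\right) \left(-2\right) = 1$)
$P{\left(b \right)} = \frac{12 + b}{1 + b}$ ($P{\left(b \right)} = \frac{b + 12}{b + 1} = \frac{12 + b}{1 + b}$)
$B{\left(J \right)} = - \frac{1}{4}$ ($B{\left(J \right)} = \frac{1}{-4} = - \frac{1}{4}$)
$Z{\left(4,12 \right)} B{\left(-9 \right)} + P{\left(7 \right)} = 19 \left(- \frac{1}{4}\right) + \frac{12 + 7}{1 + 7} = - \frac{19}{4} + \frac{1}{8} \cdot 19 = - \frac{19}{4} + \frac{19}{8} = - \frac{19}{8}$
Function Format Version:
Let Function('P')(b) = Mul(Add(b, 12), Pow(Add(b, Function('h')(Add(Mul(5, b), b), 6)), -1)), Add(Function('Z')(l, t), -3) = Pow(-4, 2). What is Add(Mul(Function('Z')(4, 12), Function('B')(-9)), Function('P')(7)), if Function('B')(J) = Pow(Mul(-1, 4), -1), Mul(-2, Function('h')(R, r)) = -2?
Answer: Rational(-19, 8) ≈ -2.3750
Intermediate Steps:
Function('Z')(l, t) = 19 (Function('Z')(l, t) = Add(3, Pow(-4, 2)) = Add(3, 16) = 19)
Function('h')(R, r) = 1 (Function('h')(R, r) = Mul(Rational(-1, 2), -2) = 1)
Function('P')(b) = Mul(Pow(Add(1, b), -1), Add(12, b)) (Function('P')(b) = Mul(Add(b, 12), Pow(Add(b, 1), -1)) = Mul(Add(12, b), Pow(Add(1, b), -1)) = Mul(Pow(Add(1, b), -1), Add(12, b)))
Function('B')(J) = Rational(-1, 4) (Function('B')(J) = Pow(-4, -1) = Rational(-1, 4))
Add(Mul(Function('Z')(4, 12), Function('B')(-9)), Function('P')(7)) = Add(Mul(19, Rational(-1, 4)), Mul(Pow(Add(1, 7), -1), Add(12, 7))) = Add(Rational(-19, 4), Mul(Pow(8, -1), 19)) = Add(Rational(-19, 4), Mul(Rational(1, 8), 19)) = Add(Rational(-19, 4), Rational(19, 8)) = Rational(-19, 8)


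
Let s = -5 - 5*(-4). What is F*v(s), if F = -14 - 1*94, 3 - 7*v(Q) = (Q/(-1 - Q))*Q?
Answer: -1053/4 ≈ -263.25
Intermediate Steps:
s = 15 (s = -5 + 20 = 15)
v(Q) = 3/7 - Q²/(7*(-1 - Q)) (v(Q) = 3/7 - Q/(-1 - Q)*Q/7 = 3/7 - Q²/(7*(-1 - Q)))
F = -108 (F = -14 - 94 = -108)
F*v(s) = -108*(3 + 15² + 3*15)/(7*(1 + 15)) = -108*(3 + 225 + 45)/(7*16) = -108*273/(7*16) = -108*39/16 = -1053/4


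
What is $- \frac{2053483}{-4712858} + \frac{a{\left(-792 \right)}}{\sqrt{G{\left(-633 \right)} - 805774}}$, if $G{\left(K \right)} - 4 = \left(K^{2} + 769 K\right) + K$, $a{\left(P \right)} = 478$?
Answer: $\frac{2053483}{4712858} - \frac{478 i \sqrt{892491}}{892491} \approx 0.43572 - 0.50597 i$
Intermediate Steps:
$G{\left(K \right)} = 4 + K^{2} + 770 K$ ($G{\left(K \right)} = 4 + \left(\left(K^{2} + 769 K\right) + K\right) = 4 + \left(K^{2} + 770 K\right) = 4 + K^{2} + 770 K$)
$- \frac{2053483}{-4712858} + \frac{a{\left(-792 \right)}}{\sqrt{G{\left(-633 \right)} - 805774}} = - \frac{2053483}{-4712858} + \frac{478}{\sqrt{\left(4 + \left(-633\right)^{2} + 770 \left(-633\right)\right) - 805774}} = \left(-2053483\right) \left(- \frac{1}{4712858}\right) + \frac{478}{\sqrt{\left(4 + 400689 - 487410\right) - 805774}} = \frac{2053483}{4712858} + \frac{478}{\sqrt{-86717 - 805774}} = \frac{2053483}{4712858} + \frac{478}{\sqrt{-892491}} = \frac{2053483}{4712858} + \frac{478}{i \sqrt{892491}} = \frac{2053483}{4712858} + 478 \left(- \frac{i \sqrt{892491}}{892491}\right) = \frac{2053483}{4712858} - \frac{478 i \sqrt{892491}}{892491}$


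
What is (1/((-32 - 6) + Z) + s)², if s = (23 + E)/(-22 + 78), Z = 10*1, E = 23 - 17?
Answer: 729/3136 ≈ 0.23246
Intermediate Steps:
E = 6
Z = 10
s = 29/56 (s = (23 + 6)/(-22 + 78) = 29/56 ≈ 0.51786)
(1/((-32 - 6) + Z) + s)² = (1/((-32 - 6) + 10) + 29/56)² = (1/(-38 + 10) + 29/56)² = (1/(-28) + 29/56)² = (-1/28 + 29/56)² = (27/56)² = 729/3136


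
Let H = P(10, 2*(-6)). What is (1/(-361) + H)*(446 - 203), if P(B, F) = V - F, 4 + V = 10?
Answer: 1578771/361 ≈ 4373.3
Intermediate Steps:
V = 6 (V = -4 + 10 = 6)
P(B, F) = 6 - F
H = 18 (H = 6 - 2*(-6) = 6 - 1*(-12) = 6 + 12 = 18)
(1/(-361) + H)*(446 - 203) = (1/(-361) + 18)*(446 - 203) = (-1/361 + 18)*243 = (6497/361)*243 = 1578771/361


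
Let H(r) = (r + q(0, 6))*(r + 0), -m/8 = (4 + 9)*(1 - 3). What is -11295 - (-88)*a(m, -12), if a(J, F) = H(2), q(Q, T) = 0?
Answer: -10943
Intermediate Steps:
m = 208 (m = -8*(4 + 9)*(1 - 3) = -104*(-2) = -8*(-26) = 208)
H(r) = r² (H(r) = (r + 0)*(r + 0) = r*r = r²)
a(J, F) = 4 (a(J, F) = 2² = 4)
-11295 - (-88)*a(m, -12) = -11295 - (-88)*4 = -11295 - 1*(-352) = -11295 + 352 = -10943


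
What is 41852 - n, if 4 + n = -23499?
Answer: 65355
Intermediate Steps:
n = -23503 (n = -4 - 23499 = -23503)
41852 - n = 41852 - 1*(-23503) = 41852 + 23503 = 65355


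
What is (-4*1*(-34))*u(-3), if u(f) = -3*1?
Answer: -408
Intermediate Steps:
u(f) = -3
(-4*1*(-34))*u(-3) = (-4*1*(-34))*(-3) = -4*(-34)*(-3) = 136*(-3) = -408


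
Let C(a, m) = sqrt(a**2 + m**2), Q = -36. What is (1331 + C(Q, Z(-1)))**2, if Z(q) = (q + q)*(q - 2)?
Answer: 1772893 + 15972*sqrt(37) ≈ 1.8700e+6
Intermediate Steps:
Z(q) = 2*q*(-2 + q) (Z(q) = (2*q)*(-2 + q) = 2*q*(-2 + q))
(1331 + C(Q, Z(-1)))**2 = (1331 + sqrt((-36)**2 + (2*(-1)*(-2 - 1))**2))**2 = (1331 + sqrt(1296 + (2*(-1)*(-3))**2))**2 = (1331 + sqrt(1296 + 6**2))**2 = (1331 + sqrt(1296 + 36))**2 = (1331 + sqrt(1332))**2 = (1331 + 6*sqrt(37))**2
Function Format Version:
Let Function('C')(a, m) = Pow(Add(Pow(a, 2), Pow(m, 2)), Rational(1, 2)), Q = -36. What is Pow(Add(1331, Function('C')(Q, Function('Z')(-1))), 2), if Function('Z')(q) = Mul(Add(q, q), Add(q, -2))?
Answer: Add(1772893, Mul(15972, Pow(37, Rational(1, 2)))) ≈ 1.8700e+6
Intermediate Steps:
Function('Z')(q) = Mul(2, q, Add(-2, q)) (Function('Z')(q) = Mul(Mul(2, q), Add(-2, q)) = Mul(2, q, Add(-2, q)))
Pow(Add(1331, Function('C')(Q, Function('Z')(-1))), 2) = Pow(Add(1331, Pow(Add(Pow(-36, 2), Pow(Mul(2, -1, Add(-2, -1)), 2)), Rational(1, 2))), 2) = Pow(Add(1331, Pow(Add(1296, Pow(Mul(2, -1, -3), 2)), Rational(1, 2))), 2) = Pow(Add(1331, Pow(Add(1296, Pow(6, 2)), Rational(1, 2))), 2) = Pow(Add(1331, Pow(Add(1296, 36), Rational(1, 2))), 2) = Pow(Add(1331, Pow(1332, Rational(1, 2))), 2) = Pow(Add(1331, Mul(6, Pow(37, Rational(1, 2)))), 2)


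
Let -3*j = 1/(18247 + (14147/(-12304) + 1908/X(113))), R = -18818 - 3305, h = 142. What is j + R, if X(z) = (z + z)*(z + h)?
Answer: -143111277767092433/6468891092931 ≈ -22123.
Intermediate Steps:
X(z) = 2*z*(142 + z) (X(z) = (z + z)*(z + 142) = (2*z)*(142 + z) = 2*z*(142 + z))
R = -22123
j = -118179920/6468891092931 (j = -1/(3*(18247 + (14147/(-12304) + 1908/((2*113*(142 + 113)))))) = -1/(3*(18247 + (14147*(-1/12304) + 1908/((2*113*255))))) = -1/(3*(18247 + (-14147/12304 + 1908/57630))) = -1/(3*(18247 + (-14147/12304 + 1908*(1/57630)))) = -1/(3*(18247 + (-14147/12304 + 318/9605))) = -1/(3*(18247 - 131969263/118179920)) = -1/(3*2156297030977/118179920) = -⅓*118179920/2156297030977 = -118179920/6468891092931 ≈ -1.8269e-5)
j + R = -118179920/6468891092931 - 22123 = -143111277767092433/6468891092931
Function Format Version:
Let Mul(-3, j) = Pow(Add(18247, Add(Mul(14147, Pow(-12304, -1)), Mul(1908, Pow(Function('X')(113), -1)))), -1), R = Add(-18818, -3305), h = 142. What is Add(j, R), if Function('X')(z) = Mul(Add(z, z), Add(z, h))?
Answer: Rational(-143111277767092433, 6468891092931) ≈ -22123.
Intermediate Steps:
Function('X')(z) = Mul(2, z, Add(142, z)) (Function('X')(z) = Mul(Add(z, z), Add(z, 142)) = Mul(Mul(2, z), Add(142, z)) = Mul(2, z, Add(142, z)))
R = -22123
j = Rational(-118179920, 6468891092931) (j = Mul(Rational(-1, 3), Pow(Add(18247, Add(Mul(14147, Pow(-12304, -1)), Mul(1908, Pow(Mul(2, 113, Add(142, 113)), -1)))), -1)) = Mul(Rational(-1, 3), Pow(Add(18247, Add(Mul(14147, Rational(-1, 12304)), Mul(1908, Pow(Mul(2, 113, 255), -1)))), -1)) = Mul(Rational(-1, 3), Pow(Add(18247, Add(Rational(-14147, 12304), Mul(1908, Pow(57630, -1)))), -1)) = Mul(Rational(-1, 3), Pow(Add(18247, Add(Rational(-14147, 12304), Mul(1908, Rational(1, 57630)))), -1)) = Mul(Rational(-1, 3), Pow(Add(18247, Add(Rational(-14147, 12304), Rational(318, 9605))), -1)) = Mul(Rational(-1, 3), Pow(Add(18247, Rational(-131969263, 118179920)), -1)) = Mul(Rational(-1, 3), Pow(Rational(2156297030977, 118179920), -1)) = Mul(Rational(-1, 3), Rational(118179920, 2156297030977)) = Rational(-118179920, 6468891092931) ≈ -1.8269e-5)
Add(j, R) = Add(Rational(-118179920, 6468891092931), -22123) = Rational(-143111277767092433, 6468891092931)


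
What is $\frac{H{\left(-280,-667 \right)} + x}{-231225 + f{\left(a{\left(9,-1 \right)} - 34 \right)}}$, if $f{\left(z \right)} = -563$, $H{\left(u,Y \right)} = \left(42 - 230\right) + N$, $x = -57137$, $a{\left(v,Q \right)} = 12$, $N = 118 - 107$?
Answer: $\frac{28657}{115894} \approx 0.24727$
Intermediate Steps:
$N = 11$ ($N = 118 - 107 = 11$)
$H{\left(u,Y \right)} = -177$ ($H{\left(u,Y \right)} = \left(42 - 230\right) + 11 = -188 + 11 = -177$)
$\frac{H{\left(-280,-667 \right)} + x}{-231225 + f{\left(a{\left(9,-1 \right)} - 34 \right)}} = \frac{-177 - 57137}{-231225 - 563} = - \frac{57314}{-231788} = \left(-57314\right) \left(- \frac{1}{231788}\right) = \frac{28657}{115894}$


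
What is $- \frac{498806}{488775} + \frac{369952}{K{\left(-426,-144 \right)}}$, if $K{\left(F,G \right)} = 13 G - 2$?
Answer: $- \frac{12982717946}{65426025} \approx -198.43$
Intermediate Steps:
$K{\left(F,G \right)} = -2 + 13 G$
$- \frac{498806}{488775} + \frac{369952}{K{\left(-426,-144 \right)}} = - \frac{498806}{488775} + \frac{369952}{-2 + 13 \left(-144\right)} = \left(-498806\right) \frac{1}{488775} + \frac{369952}{-2 - 1872} = - \frac{71258}{69825} + \frac{369952}{-1874} = - \frac{71258}{69825} + 369952 \left(- \frac{1}{1874}\right) = - \frac{71258}{69825} - \frac{184976}{937} = - \frac{12982717946}{65426025}$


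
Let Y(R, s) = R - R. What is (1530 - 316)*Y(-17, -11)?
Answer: 0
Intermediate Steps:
Y(R, s) = 0
(1530 - 316)*Y(-17, -11) = (1530 - 316)*0 = 1214*0 = 0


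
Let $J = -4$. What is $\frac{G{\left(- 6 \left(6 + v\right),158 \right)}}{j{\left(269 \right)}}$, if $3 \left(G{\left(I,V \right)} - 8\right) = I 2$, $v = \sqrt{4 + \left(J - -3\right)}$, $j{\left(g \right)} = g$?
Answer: $- \frac{16}{269} - \frac{4 \sqrt{3}}{269} \approx -0.085235$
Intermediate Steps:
$v = \sqrt{3}$ ($v = \sqrt{4 - 1} = \sqrt{3} \approx 1.732$)
$G{\left(I,V \right)} = 8 + \frac{2 I}{3}$ ($G{\left(I,V \right)} = 8 + \frac{I 2}{3} = 8 + \frac{2 I}{3}$)
$\frac{G{\left(- 6 \left(6 + v\right),158 \right)}}{j{\left(269 \right)}} = \frac{8 + \frac{2 \left(- 6 \left(6 + \sqrt{3}\right)\right)}{3}}{269} = \left(8 + \frac{2 \left(-36 - 6 \sqrt{3}\right)}{3}\right) \frac{1}{269} = \left(8 - \left(24 + 4 \sqrt{3}\right)\right) \frac{1}{269} = \left(-16 - 4 \sqrt{3}\right) \frac{1}{269} = - \frac{16}{269} - \frac{4 \sqrt{3}}{269}$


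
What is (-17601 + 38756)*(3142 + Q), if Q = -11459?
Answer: -175946135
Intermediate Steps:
(-17601 + 38756)*(3142 + Q) = (-17601 + 38756)*(3142 - 11459) = 21155*(-8317) = -175946135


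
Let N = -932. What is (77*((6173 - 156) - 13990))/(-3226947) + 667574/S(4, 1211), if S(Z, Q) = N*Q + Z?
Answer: -81184733765/202338182092 ≈ -0.40123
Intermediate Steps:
S(Z, Q) = Z - 932*Q (S(Z, Q) = -932*Q + Z = Z - 932*Q)
(77*((6173 - 156) - 13990))/(-3226947) + 667574/S(4, 1211) = (77*((6173 - 156) - 13990))/(-3226947) + 667574/(4 - 932*1211) = (77*(6017 - 13990))*(-1/3226947) + 667574/(4 - 1128652) = (77*(-7973))*(-1/3226947) + 667574/(-1128648) = -613921*(-1/3226947) + 667574*(-1/1128648) = 613921/3226947 - 333787/564324 = -81184733765/202338182092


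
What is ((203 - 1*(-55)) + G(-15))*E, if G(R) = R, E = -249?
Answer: -60507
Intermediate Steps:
((203 - 1*(-55)) + G(-15))*E = ((203 - 1*(-55)) - 15)*(-249) = ((203 + 55) - 15)*(-249) = (258 - 15)*(-249) = 243*(-249) = -60507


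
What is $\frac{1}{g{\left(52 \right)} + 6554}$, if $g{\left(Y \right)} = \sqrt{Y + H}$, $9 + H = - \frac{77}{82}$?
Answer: $\frac{537428}{3522299663} - \frac{\sqrt{282818}}{3522299663} \approx 0.00015243$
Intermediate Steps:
$H = - \frac{815}{82}$ ($H = -9 - \frac{77}{82} = - \frac{815}{82} \approx -9.939$)
$g{\left(Y \right)} = \sqrt{- \frac{815}{82} + Y}$ ($g{\left(Y \right)} = \sqrt{Y - \frac{815}{82}} = \sqrt{- \frac{815}{82} + Y}$)
$\frac{1}{g{\left(52 \right)} + 6554} = \frac{1}{\frac{\sqrt{-66830 + 6724 \cdot 52}}{82} + 6554} = \frac{1}{\frac{\sqrt{-66830 + 349648}}{82} + 6554} = \frac{1}{\frac{\sqrt{282818}}{82} + 6554} = \frac{1}{6554 + \frac{\sqrt{282818}}{82}}$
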